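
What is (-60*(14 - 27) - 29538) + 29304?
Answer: 546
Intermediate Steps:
(-60*(14 - 27) - 29538) + 29304 = (-60*(-13) - 29538) + 29304 = (780 - 29538) + 29304 = -28758 + 29304 = 546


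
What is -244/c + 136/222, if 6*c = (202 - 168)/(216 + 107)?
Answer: -1543720/111 ≈ -13907.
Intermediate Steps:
c = 1/57 (c = ((202 - 168)/(216 + 107))/6 = (34/323)/6 = (34*(1/323))/6 = (⅙)*(2/19) = 1/57 ≈ 0.017544)
-244/c + 136/222 = -244/1/57 + 136/222 = -244*57 + 136*(1/222) = -13908 + 68/111 = -1543720/111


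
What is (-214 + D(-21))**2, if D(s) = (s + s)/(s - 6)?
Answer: 3655744/81 ≈ 45133.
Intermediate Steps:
D(s) = 2*s/(-6 + s) (D(s) = (2*s)/(-6 + s) = 2*s/(-6 + s))
(-214 + D(-21))**2 = (-214 + 2*(-21)/(-6 - 21))**2 = (-214 + 2*(-21)/(-27))**2 = (-214 + 2*(-21)*(-1/27))**2 = (-214 + 14/9)**2 = (-1912/9)**2 = 3655744/81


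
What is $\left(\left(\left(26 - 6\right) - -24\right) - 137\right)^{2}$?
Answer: $8649$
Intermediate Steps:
$\left(\left(\left(26 - 6\right) - -24\right) - 137\right)^{2} = \left(\left(\left(26 - 6\right) + 24\right) - 137\right)^{2} = \left(\left(20 + 24\right) - 137\right)^{2} = \left(44 - 137\right)^{2} = \left(-93\right)^{2} = 8649$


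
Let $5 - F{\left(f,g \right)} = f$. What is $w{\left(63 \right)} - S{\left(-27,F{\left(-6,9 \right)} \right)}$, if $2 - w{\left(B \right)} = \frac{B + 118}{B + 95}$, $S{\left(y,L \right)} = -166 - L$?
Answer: $\frac{28101}{158} \approx 177.85$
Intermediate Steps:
$F{\left(f,g \right)} = 5 - f$
$w{\left(B \right)} = 2 - \frac{118 + B}{95 + B}$ ($w{\left(B \right)} = 2 - \frac{B + 118}{B + 95} = 2 - \frac{118 + B}{95 + B}$)
$w{\left(63 \right)} - S{\left(-27,F{\left(-6,9 \right)} \right)} = \frac{72 + 63}{95 + 63} - \left(-166 - \left(5 - -6\right)\right) = \frac{1}{158} \cdot 135 - \left(-166 - \left(5 + 6\right)\right) = \frac{1}{158} \cdot 135 - \left(-166 - 11\right) = \frac{135}{158} - \left(-166 - 11\right) = \frac{135}{158} - -177 = \frac{135}{158} + 177 = \frac{28101}{158}$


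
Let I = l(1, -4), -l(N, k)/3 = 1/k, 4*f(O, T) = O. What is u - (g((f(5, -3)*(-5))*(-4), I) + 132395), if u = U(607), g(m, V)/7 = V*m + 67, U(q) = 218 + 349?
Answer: -529713/4 ≈ -1.3243e+5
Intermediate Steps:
f(O, T) = O/4
l(N, k) = -3/k
U(q) = 567
I = 3/4 (I = -3/(-4) = -3*(-1/4) = 3/4 ≈ 0.75000)
g(m, V) = 469 + 7*V*m (g(m, V) = 7*(V*m + 67) = 7*(67 + V*m) = 469 + 7*V*m)
u = 567
u - (g((f(5, -3)*(-5))*(-4), I) + 132395) = 567 - ((469 + 7*(3/4)*((((1/4)*5)*(-5))*(-4))) + 132395) = 567 - ((469 + 7*(3/4)*(((5/4)*(-5))*(-4))) + 132395) = 567 - ((469 + 7*(3/4)*(-25/4*(-4))) + 132395) = 567 - ((469 + 7*(3/4)*25) + 132395) = 567 - ((469 + 525/4) + 132395) = 567 - (2401/4 + 132395) = 567 - 1*531981/4 = 567 - 531981/4 = -529713/4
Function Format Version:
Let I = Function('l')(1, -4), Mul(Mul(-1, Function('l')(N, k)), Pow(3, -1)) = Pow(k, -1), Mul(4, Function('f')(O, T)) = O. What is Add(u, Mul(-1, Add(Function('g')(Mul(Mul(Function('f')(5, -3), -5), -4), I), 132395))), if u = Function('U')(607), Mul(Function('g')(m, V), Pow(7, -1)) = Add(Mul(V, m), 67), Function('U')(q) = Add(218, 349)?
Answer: Rational(-529713, 4) ≈ -1.3243e+5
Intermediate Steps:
Function('f')(O, T) = Mul(Rational(1, 4), O)
Function('l')(N, k) = Mul(-3, Pow(k, -1))
Function('U')(q) = 567
I = Rational(3, 4) (I = Mul(-3, Pow(-4, -1)) = Mul(-3, Rational(-1, 4)) = Rational(3, 4) ≈ 0.75000)
Function('g')(m, V) = Add(469, Mul(7, V, m)) (Function('g')(m, V) = Mul(7, Add(Mul(V, m), 67)) = Mul(7, Add(67, Mul(V, m))) = Add(469, Mul(7, V, m)))
u = 567
Add(u, Mul(-1, Add(Function('g')(Mul(Mul(Function('f')(5, -3), -5), -4), I), 132395))) = Add(567, Mul(-1, Add(Add(469, Mul(7, Rational(3, 4), Mul(Mul(Mul(Rational(1, 4), 5), -5), -4))), 132395))) = Add(567, Mul(-1, Add(Add(469, Mul(7, Rational(3, 4), Mul(Mul(Rational(5, 4), -5), -4))), 132395))) = Add(567, Mul(-1, Add(Add(469, Mul(7, Rational(3, 4), Mul(Rational(-25, 4), -4))), 132395))) = Add(567, Mul(-1, Add(Add(469, Mul(7, Rational(3, 4), 25)), 132395))) = Add(567, Mul(-1, Add(Add(469, Rational(525, 4)), 132395))) = Add(567, Mul(-1, Add(Rational(2401, 4), 132395))) = Add(567, Mul(-1, Rational(531981, 4))) = Add(567, Rational(-531981, 4)) = Rational(-529713, 4)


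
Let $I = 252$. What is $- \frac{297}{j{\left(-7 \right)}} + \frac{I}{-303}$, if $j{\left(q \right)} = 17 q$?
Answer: $\frac{20001}{12019} \approx 1.6641$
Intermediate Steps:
$- \frac{297}{j{\left(-7 \right)}} + \frac{I}{-303} = - \frac{297}{17 \left(-7\right)} + \frac{252}{-303} = - \frac{297}{-119} + 252 \left(- \frac{1}{303}\right) = \left(-297\right) \left(- \frac{1}{119}\right) - \frac{84}{101} = \frac{297}{119} - \frac{84}{101} = \frac{20001}{12019}$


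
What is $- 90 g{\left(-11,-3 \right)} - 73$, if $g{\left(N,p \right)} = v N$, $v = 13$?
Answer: $12797$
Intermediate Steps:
$g{\left(N,p \right)} = 13 N$
$- 90 g{\left(-11,-3 \right)} - 73 = - 90 \cdot 13 \left(-11\right) - 73 = \left(-90\right) \left(-143\right) - 73 = 12870 - 73 = 12797$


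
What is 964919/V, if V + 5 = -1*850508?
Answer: -964919/850513 ≈ -1.1345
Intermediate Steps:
V = -850513 (V = -5 - 1*850508 = -5 - 850508 = -850513)
964919/V = 964919/(-850513) = 964919*(-1/850513) = -964919/850513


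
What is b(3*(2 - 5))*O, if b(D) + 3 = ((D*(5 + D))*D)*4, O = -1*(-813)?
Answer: -1056087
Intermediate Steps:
O = 813
b(D) = -3 + 4*D**2*(5 + D) (b(D) = -3 + ((D*(5 + D))*D)*4 = -3 + (D**2*(5 + D))*4 = -3 + 4*D**2*(5 + D))
b(3*(2 - 5))*O = (-3 + 4*(3*(2 - 5))**3 + 20*(3*(2 - 5))**2)*813 = (-3 + 4*(3*(-3))**3 + 20*(3*(-3))**2)*813 = (-3 + 4*(-9)**3 + 20*(-9)**2)*813 = (-3 + 4*(-729) + 20*81)*813 = (-3 - 2916 + 1620)*813 = -1299*813 = -1056087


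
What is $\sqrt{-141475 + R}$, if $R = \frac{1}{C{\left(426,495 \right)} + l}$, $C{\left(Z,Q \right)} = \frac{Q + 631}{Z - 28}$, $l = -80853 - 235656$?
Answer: $\frac{i \sqrt{140310517907027961818}}{31492364} \approx 376.13 i$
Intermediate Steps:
$l = -316509$
$C{\left(Z,Q \right)} = \frac{631 + Q}{-28 + Z}$
$R = - \frac{199}{62984728}$ ($R = \frac{1}{\frac{631 + 495}{-28 + 426} - 316509} = \frac{1}{\frac{1}{398} \cdot 1126 - 316509} = \frac{1}{\frac{563}{199} - 316509} = \frac{1}{- \frac{62984728}{199}} = - \frac{199}{62984728} \approx -3.1595 \cdot 10^{-6}$)
$\sqrt{-141475 + R} = \sqrt{-141475 - \frac{199}{62984728}} = \sqrt{- \frac{8910764393999}{62984728}} = \frac{i \sqrt{140310517907027961818}}{31492364}$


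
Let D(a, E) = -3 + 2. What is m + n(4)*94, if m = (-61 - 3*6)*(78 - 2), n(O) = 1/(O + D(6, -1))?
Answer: -17918/3 ≈ -5972.7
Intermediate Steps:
D(a, E) = -1
n(O) = 1/(-1 + O) (n(O) = 1/(O - 1) = 1/(-1 + O))
m = -6004 (m = (-61 - 18)*76 = -79*76 = -6004)
m + n(4)*94 = -6004 + 94/(-1 + 4) = -6004 + 94/3 = -17918/3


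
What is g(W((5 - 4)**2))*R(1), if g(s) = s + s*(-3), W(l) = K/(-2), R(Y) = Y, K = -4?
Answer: -4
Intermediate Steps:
W(l) = 2 (W(l) = -4/(-2) = -4*(-1/2) = 2)
g(s) = -2*s (g(s) = s - 3*s = -2*s)
g(W((5 - 4)**2))*R(1) = -2*2*1 = -4*1 = -4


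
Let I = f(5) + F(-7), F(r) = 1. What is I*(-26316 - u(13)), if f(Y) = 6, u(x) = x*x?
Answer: -185395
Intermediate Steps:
u(x) = x²
I = 7 (I = 6 + 1 = 7)
I*(-26316 - u(13)) = 7*(-26316 - 1*13²) = 7*(-26316 - 1*169) = 7*(-26316 - 169) = 7*(-26485) = -185395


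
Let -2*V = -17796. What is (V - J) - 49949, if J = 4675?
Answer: -45726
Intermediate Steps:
V = 8898 (V = -½*(-17796) = 8898)
(V - J) - 49949 = (8898 - 1*4675) - 49949 = (8898 - 4675) - 49949 = 4223 - 49949 = -45726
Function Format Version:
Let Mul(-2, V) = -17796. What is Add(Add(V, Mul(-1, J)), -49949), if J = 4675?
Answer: -45726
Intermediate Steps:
V = 8898 (V = Mul(Rational(-1, 2), -17796) = 8898)
Add(Add(V, Mul(-1, J)), -49949) = Add(Add(8898, Mul(-1, 4675)), -49949) = Add(Add(8898, -4675), -49949) = Add(4223, -49949) = -45726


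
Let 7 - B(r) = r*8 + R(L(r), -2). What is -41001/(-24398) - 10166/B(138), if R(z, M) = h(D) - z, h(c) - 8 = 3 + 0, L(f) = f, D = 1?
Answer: 143900519/11833030 ≈ 12.161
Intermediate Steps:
h(c) = 11 (h(c) = 8 + (3 + 0) = 8 + 3 = 11)
R(z, M) = 11 - z
B(r) = -4 - 7*r (B(r) = 7 - (r*8 + (11 - r)) = 7 - (8*r + (11 - r)) = 7 - (11 + 7*r) = 7 + (-11 - 7*r) = -4 - 7*r)
-41001/(-24398) - 10166/B(138) = -41001/(-24398) - 10166/(-4 - 7*138) = -41001*(-1/24398) - 10166/(-4 - 966) = 41001/24398 - 10166/(-970) = 41001/24398 - 10166*(-1/970) = 41001/24398 + 5083/485 = 143900519/11833030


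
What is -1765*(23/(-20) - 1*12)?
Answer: 92839/4 ≈ 23210.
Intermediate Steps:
-1765*(23/(-20) - 1*12) = -1765*(23*(-1/20) - 12) = -1765*(-23/20 - 12) = -1765*(-263/20) = 92839/4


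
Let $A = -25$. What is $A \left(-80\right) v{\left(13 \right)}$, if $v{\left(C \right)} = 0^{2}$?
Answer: $0$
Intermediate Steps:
$v{\left(C \right)} = 0$
$A \left(-80\right) v{\left(13 \right)} = \left(-25\right) \left(-80\right) 0 = 2000 \cdot 0 = 0$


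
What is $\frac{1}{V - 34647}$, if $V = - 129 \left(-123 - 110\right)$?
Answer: $- \frac{1}{4590} \approx -0.00021786$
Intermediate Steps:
$V = 30057$ ($V = \left(-129\right) \left(-233\right) = 30057$)
$\frac{1}{V - 34647} = \frac{1}{30057 - 34647} = \frac{1}{-4590} = - \frac{1}{4590}$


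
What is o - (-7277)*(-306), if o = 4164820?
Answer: 1938058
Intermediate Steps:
o - (-7277)*(-306) = 4164820 - (-7277)*(-306) = 4164820 - 1*2226762 = 4164820 - 2226762 = 1938058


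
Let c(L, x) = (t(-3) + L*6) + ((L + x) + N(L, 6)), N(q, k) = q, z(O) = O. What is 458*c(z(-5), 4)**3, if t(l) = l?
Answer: -27168102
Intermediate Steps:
c(L, x) = -3 + x + 8*L (c(L, x) = (-3 + L*6) + ((L + x) + L) = (-3 + 6*L) + (x + 2*L) = -3 + x + 8*L)
458*c(z(-5), 4)**3 = 458*(-3 + 4 + 8*(-5))**3 = 458*(-3 + 4 - 40)**3 = 458*(-39)**3 = 458*(-59319) = -27168102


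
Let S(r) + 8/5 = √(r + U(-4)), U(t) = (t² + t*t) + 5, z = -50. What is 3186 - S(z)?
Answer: 15938/5 - I*√13 ≈ 3187.6 - 3.6056*I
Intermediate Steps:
U(t) = 5 + 2*t² (U(t) = (t² + t²) + 5 = 2*t² + 5 = 5 + 2*t²)
S(r) = -8/5 + √(37 + r) (S(r) = -8/5 + √(r + (5 + 2*(-4)²)) = -8/5 + √(r + (5 + 2*16)) = -8/5 + √(r + (5 + 32)) = -8/5 + √(r + 37) = -8/5 + √(37 + r))
3186 - S(z) = 3186 - (-8/5 + √(37 - 50)) = 3186 - (-8/5 + √(-13)) = 3186 - (-8/5 + I*√13) = 3186 + (8/5 - I*√13) = 15938/5 - I*√13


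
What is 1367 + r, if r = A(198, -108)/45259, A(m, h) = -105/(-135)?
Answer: 556821484/407331 ≈ 1367.0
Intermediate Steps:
A(m, h) = 7/9 (A(m, h) = -105*(-1/135) = 7/9)
r = 7/407331 (r = (7/9)/45259 = (7/9)*(1/45259) = 7/407331 ≈ 1.7185e-5)
1367 + r = 1367 + 7/407331 = 556821484/407331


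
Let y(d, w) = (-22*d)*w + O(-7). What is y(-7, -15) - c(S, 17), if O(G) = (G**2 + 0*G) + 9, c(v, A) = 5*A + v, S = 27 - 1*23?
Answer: -2341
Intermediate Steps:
S = 4 (S = 27 - 23 = 4)
c(v, A) = v + 5*A
O(G) = 9 + G**2 (O(G) = (G**2 + 0) + 9 = G**2 + 9 = 9 + G**2)
y(d, w) = 58 - 22*d*w (y(d, w) = (-22*d)*w + (9 + (-7)**2) = -22*d*w + (9 + 49) = -22*d*w + 58 = 58 - 22*d*w)
y(-7, -15) - c(S, 17) = (58 - 22*(-7)*(-15)) - (4 + 5*17) = (58 - 2310) - (4 + 85) = -2252 - 1*89 = -2252 - 89 = -2341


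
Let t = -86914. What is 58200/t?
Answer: -29100/43457 ≈ -0.66963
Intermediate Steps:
58200/t = 58200/(-86914) = 58200*(-1/86914) = -29100/43457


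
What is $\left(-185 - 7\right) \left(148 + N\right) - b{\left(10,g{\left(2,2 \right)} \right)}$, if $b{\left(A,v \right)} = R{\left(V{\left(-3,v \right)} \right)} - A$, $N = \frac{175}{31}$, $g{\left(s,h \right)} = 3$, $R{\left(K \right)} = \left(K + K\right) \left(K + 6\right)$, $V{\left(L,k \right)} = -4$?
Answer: $- \frac{913690}{31} \approx -29474.0$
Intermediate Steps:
$R{\left(K \right)} = 2 K \left(6 + K\right)$
$N = \frac{175}{31}$ ($N = 175 \cdot \frac{1}{31} = \frac{175}{31} \approx 5.6452$)
$b{\left(A,v \right)} = -16 - A$ ($b{\left(A,v \right)} = 2 \left(-4\right) \left(6 - 4\right) - A = 2 \left(-4\right) 2 - A = -16 - A$)
$\left(-185 - 7\right) \left(148 + N\right) - b{\left(10,g{\left(2,2 \right)} \right)} = \left(-185 - 7\right) \left(148 + \frac{175}{31}\right) - \left(-16 - 10\right) = \left(-192\right) \frac{4763}{31} - \left(-16 - 10\right) = - \frac{914496}{31} - -26 = - \frac{914496}{31} + 26 = - \frac{913690}{31}$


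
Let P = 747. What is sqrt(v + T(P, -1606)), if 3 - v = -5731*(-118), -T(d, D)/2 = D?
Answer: I*sqrt(673043) ≈ 820.39*I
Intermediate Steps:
T(d, D) = -2*D
v = -676255 (v = 3 - (-5731)*(-118) = 3 - 1*676258 = 3 - 676258 = -676255)
sqrt(v + T(P, -1606)) = sqrt(-676255 - 2*(-1606)) = sqrt(-676255 + 3212) = sqrt(-673043) = I*sqrt(673043)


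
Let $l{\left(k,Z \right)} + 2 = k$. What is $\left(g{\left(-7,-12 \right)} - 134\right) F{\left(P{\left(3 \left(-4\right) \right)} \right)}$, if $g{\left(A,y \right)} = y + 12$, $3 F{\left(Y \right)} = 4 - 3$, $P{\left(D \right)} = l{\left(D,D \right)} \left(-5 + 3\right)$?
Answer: $- \frac{134}{3} \approx -44.667$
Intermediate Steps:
$l{\left(k,Z \right)} = -2 + k$
$P{\left(D \right)} = 4 - 2 D$ ($P{\left(D \right)} = \left(-2 + D\right) \left(-5 + 3\right) = \left(-2 + D\right) \left(-2\right) = 4 - 2 D$)
$F{\left(Y \right)} = \frac{1}{3}$ ($F{\left(Y \right)} = \frac{4 - 3}{3} = \frac{1}{3} \cdot 1 = \frac{1}{3}$)
$g{\left(A,y \right)} = 12 + y$
$\left(g{\left(-7,-12 \right)} - 134\right) F{\left(P{\left(3 \left(-4\right) \right)} \right)} = \left(\left(12 - 12\right) - 134\right) \frac{1}{3} = \left(0 - 134\right) \frac{1}{3} = \left(-134\right) \frac{1}{3} = - \frac{134}{3}$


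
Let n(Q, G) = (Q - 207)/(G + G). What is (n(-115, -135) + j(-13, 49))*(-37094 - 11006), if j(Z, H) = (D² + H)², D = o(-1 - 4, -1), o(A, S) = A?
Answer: -7113230020/27 ≈ -2.6345e+8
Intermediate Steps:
D = -5 (D = -1 - 4 = -5)
n(Q, G) = (-207 + Q)/(2*G) (n(Q, G) = (-207 + Q)/((2*G)) = (-207 + Q)*(1/(2*G)) = (-207 + Q)/(2*G))
j(Z, H) = (25 + H)² (j(Z, H) = ((-5)² + H)² = (25 + H)²)
(n(-115, -135) + j(-13, 49))*(-37094 - 11006) = ((½)*(-207 - 115)/(-135) + (25 + 49)²)*(-37094 - 11006) = ((½)*(-1/135)*(-322) + 74²)*(-48100) = (161/135 + 5476)*(-48100) = (739421/135)*(-48100) = -7113230020/27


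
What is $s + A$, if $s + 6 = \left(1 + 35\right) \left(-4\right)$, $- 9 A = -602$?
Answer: $- \frac{748}{9} \approx -83.111$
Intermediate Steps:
$A = \frac{602}{9}$ ($A = \left(- \frac{1}{9}\right) \left(-602\right) = \frac{602}{9} \approx 66.889$)
$s = -150$ ($s = -6 + \left(1 + 35\right) \left(-4\right) = -6 + 36 \left(-4\right) = -6 - 144 = -150$)
$s + A = -150 + \frac{602}{9} = - \frac{748}{9}$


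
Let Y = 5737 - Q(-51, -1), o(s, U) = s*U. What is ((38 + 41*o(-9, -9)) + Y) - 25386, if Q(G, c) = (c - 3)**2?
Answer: -16306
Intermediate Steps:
o(s, U) = U*s
Q(G, c) = (-3 + c)**2
Y = 5721 (Y = 5737 - (-3 - 1)**2 = 5737 - 1*(-4)**2 = 5737 - 1*16 = 5737 - 16 = 5721)
((38 + 41*o(-9, -9)) + Y) - 25386 = ((38 + 41*(-9*(-9))) + 5721) - 25386 = ((38 + 41*81) + 5721) - 25386 = ((38 + 3321) + 5721) - 25386 = (3359 + 5721) - 25386 = 9080 - 25386 = -16306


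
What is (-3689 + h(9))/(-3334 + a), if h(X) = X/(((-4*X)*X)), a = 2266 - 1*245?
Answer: 132805/47268 ≈ 2.8096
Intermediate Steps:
a = 2021 (a = 2266 - 245 = 2021)
h(X) = -1/(4*X) (h(X) = X/((-4*X²)) = X*(-1/(4*X²)) = -1/(4*X))
(-3689 + h(9))/(-3334 + a) = (-3689 - ¼/9)/(-3334 + 2021) = (-3689 - ¼*⅑)/(-1313) = (-3689 - 1/36)*(-1/1313) = -132805/36*(-1/1313) = 132805/47268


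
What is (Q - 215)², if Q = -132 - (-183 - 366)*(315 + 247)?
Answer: 94981692481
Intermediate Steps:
Q = 308406 (Q = -132 - (-549)*562 = -132 - 1*(-308538) = -132 + 308538 = 308406)
(Q - 215)² = (308406 - 215)² = 308191² = 94981692481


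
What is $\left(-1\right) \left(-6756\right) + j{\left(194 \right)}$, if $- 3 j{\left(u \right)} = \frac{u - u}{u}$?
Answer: $6756$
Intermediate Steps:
$j{\left(u \right)} = 0$ ($j{\left(u \right)} = - \frac{\left(u - u\right) \frac{1}{u}}{3} = - \frac{0 \frac{1}{u}}{3} = \left(- \frac{1}{3}\right) 0 = 0$)
$\left(-1\right) \left(-6756\right) + j{\left(194 \right)} = \left(-1\right) \left(-6756\right) + 0 = 6756 + 0 = 6756$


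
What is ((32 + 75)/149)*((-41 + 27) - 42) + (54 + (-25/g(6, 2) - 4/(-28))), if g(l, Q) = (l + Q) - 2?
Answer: 61087/6258 ≈ 9.7614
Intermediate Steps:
g(l, Q) = -2 + Q + l (g(l, Q) = (Q + l) - 2 = -2 + Q + l)
((32 + 75)/149)*((-41 + 27) - 42) + (54 + (-25/g(6, 2) - 4/(-28))) = ((32 + 75)/149)*((-41 + 27) - 42) + (54 + (-25/(-2 + 2 + 6) - 4/(-28))) = (107*(1/149))*(-14 - 42) + (54 + (-25/6 - 4*(-1/28))) = (107/149)*(-56) + (54 + (-25*1/6 + 1/7)) = -5992/149 + (54 + (-25/6 + 1/7)) = -5992/149 + (54 - 169/42) = -5992/149 + 2099/42 = 61087/6258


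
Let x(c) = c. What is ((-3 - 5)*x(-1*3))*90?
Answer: 2160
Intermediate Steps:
((-3 - 5)*x(-1*3))*90 = ((-3 - 5)*(-1*3))*90 = -8*(-3)*90 = 24*90 = 2160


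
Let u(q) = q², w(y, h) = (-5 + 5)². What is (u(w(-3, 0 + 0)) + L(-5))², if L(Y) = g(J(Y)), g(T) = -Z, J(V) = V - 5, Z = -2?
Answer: 4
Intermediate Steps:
J(V) = -5 + V
w(y, h) = 0 (w(y, h) = 0² = 0)
g(T) = 2 (g(T) = -1*(-2) = 2)
L(Y) = 2
(u(w(-3, 0 + 0)) + L(-5))² = (0² + 2)² = (0 + 2)² = 2² = 4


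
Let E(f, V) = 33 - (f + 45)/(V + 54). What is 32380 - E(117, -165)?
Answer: 1196785/37 ≈ 32346.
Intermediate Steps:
E(f, V) = 33 - (45 + f)/(54 + V)
32380 - E(117, -165) = 32380 - (1737 - 1*117 + 33*(-165))/(54 - 165) = 32380 - (1737 - 117 - 5445)/(-111) = 32380 - (-1)*(-3825)/111 = 32380 - 1*1275/37 = 32380 - 1275/37 = 1196785/37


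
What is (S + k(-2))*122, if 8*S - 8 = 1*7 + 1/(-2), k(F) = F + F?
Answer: -2135/8 ≈ -266.88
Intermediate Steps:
k(F) = 2*F
S = 29/16 (S = 1 + (1*7 + 1/(-2))/8 = 1 + (7 - ½)/8 = 1 + (⅛)*(13/2) = 1 + 13/16 = 29/16 ≈ 1.8125)
(S + k(-2))*122 = (29/16 + 2*(-2))*122 = (29/16 - 4)*122 = -35/16*122 = -2135/8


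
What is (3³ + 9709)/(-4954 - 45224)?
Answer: -4868/25089 ≈ -0.19403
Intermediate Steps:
(3³ + 9709)/(-4954 - 45224) = (27 + 9709)/(-50178) = 9736*(-1/50178) = -4868/25089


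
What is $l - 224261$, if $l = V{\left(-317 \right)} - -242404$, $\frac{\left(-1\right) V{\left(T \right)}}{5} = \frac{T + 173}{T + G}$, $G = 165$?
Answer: $\frac{344627}{19} \approx 18138.0$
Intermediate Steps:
$V{\left(T \right)} = - \frac{5 \left(173 + T\right)}{165 + T}$ ($V{\left(T \right)} = - 5 \frac{T + 173}{T + 165} = - 5 \frac{173 + T}{165 + T} = - \frac{5 \left(173 + T\right)}{165 + T}$)
$l = \frac{4605586}{19}$ ($l = \frac{5 \left(-173 - -317\right)}{165 - 317} - -242404 = \frac{5 \left(-173 + 317\right)}{-152} + 242404 = 5 \left(- \frac{1}{152}\right) 144 + 242404 = - \frac{90}{19} + 242404 = \frac{4605586}{19} \approx 2.424 \cdot 10^{5}$)
$l - 224261 = \frac{4605586}{19} - 224261 = \frac{344627}{19}$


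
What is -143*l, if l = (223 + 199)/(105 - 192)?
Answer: 60346/87 ≈ 693.63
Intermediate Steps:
l = -422/87 (l = 422/(-87) = 422*(-1/87) = -422/87 ≈ -4.8506)
-143*l = -143*(-422/87) = 60346/87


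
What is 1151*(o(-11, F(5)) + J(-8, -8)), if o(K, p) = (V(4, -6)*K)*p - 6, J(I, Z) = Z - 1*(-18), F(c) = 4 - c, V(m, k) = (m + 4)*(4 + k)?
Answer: -197972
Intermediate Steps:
V(m, k) = (4 + k)*(4 + m) (V(m, k) = (4 + m)*(4 + k) = (4 + k)*(4 + m))
J(I, Z) = 18 + Z (J(I, Z) = Z + 18 = 18 + Z)
o(K, p) = -6 - 16*K*p (o(K, p) = ((16 + 4*(-6) + 4*4 - 6*4)*K)*p - 6 = ((16 - 24 + 16 - 24)*K)*p - 6 = (-16*K)*p - 6 = -16*K*p - 6 = -6 - 16*K*p)
1151*(o(-11, F(5)) + J(-8, -8)) = 1151*((-6 - 16*(-11)*(4 - 1*5)) + (18 - 8)) = 1151*((-6 - 16*(-11)*(4 - 5)) + 10) = 1151*((-6 - 16*(-11)*(-1)) + 10) = 1151*((-6 - 176) + 10) = 1151*(-182 + 10) = 1151*(-172) = -197972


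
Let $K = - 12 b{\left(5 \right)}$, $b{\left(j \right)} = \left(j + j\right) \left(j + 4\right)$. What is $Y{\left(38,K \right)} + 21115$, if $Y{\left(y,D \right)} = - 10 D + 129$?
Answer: $32044$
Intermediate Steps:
$b{\left(j \right)} = 2 j \left(4 + j\right)$
$K = -1080$ ($K = - 12 \cdot 2 \cdot 5 \left(4 + 5\right) = - 12 \cdot 2 \cdot 5 \cdot 9 = \left(-12\right) 90 = -1080$)
$Y{\left(y,D \right)} = 129 - 10 D$
$Y{\left(38,K \right)} + 21115 = \left(129 - -10800\right) + 21115 = \left(129 + 10800\right) + 21115 = 10929 + 21115 = 32044$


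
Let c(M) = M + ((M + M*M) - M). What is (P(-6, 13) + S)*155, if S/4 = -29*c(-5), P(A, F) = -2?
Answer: -359910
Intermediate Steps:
c(M) = M + M**2 (c(M) = M + ((M + M**2) - M) = M + M**2)
S = -2320 (S = 4*(-(-145)*(1 - 5)) = 4*(-(-145)*(-4)) = 4*(-29*20) = 4*(-580) = -2320)
(P(-6, 13) + S)*155 = (-2 - 2320)*155 = -2322*155 = -359910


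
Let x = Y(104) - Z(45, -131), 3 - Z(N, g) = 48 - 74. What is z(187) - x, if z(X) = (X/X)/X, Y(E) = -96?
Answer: 23376/187 ≈ 125.01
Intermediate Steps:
Z(N, g) = 29 (Z(N, g) = 3 - (48 - 74) = 3 - 1*(-26) = 3 + 26 = 29)
z(X) = 1/X
x = -125 (x = -96 - 1*29 = -96 - 29 = -125)
z(187) - x = 1/187 - 1*(-125) = 1/187 + 125 = 23376/187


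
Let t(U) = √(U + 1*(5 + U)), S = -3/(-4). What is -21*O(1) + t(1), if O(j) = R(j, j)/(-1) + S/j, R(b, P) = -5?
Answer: -483/4 + √7 ≈ -118.10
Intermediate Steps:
S = ¾ (S = -3*(-¼) = ¾ ≈ 0.75000)
t(U) = √(5 + 2*U) (t(U) = √(U + (5 + U)) = √(5 + 2*U))
O(j) = 5 + 3/(4*j) (O(j) = -5/(-1) + 3/(4*j) = -5*(-1) + 3/(4*j) = 5 + 3/(4*j))
-21*O(1) + t(1) = -21*(5 + (¾)/1) + √(5 + 2*1) = -21*(5 + (¾)*1) + √(5 + 2) = -21*(5 + ¾) + √7 = -21*23/4 + √7 = -483/4 + √7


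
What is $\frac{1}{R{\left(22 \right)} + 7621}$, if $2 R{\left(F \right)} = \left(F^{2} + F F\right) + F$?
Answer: $\frac{1}{8116} \approx 0.00012321$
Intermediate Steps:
$R{\left(F \right)} = F^{2} + \frac{F}{2}$ ($R{\left(F \right)} = \frac{\left(F^{2} + F F\right) + F}{2} = \frac{\left(F^{2} + F^{2}\right) + F}{2} = \frac{2 F^{2} + F}{2} = \frac{F + 2 F^{2}}{2} = F^{2} + \frac{F}{2}$)
$\frac{1}{R{\left(22 \right)} + 7621} = \frac{1}{22 \left(\frac{1}{2} + 22\right) + 7621} = \frac{1}{22 \cdot \frac{45}{2} + 7621} = \frac{1}{495 + 7621} = \frac{1}{8116}$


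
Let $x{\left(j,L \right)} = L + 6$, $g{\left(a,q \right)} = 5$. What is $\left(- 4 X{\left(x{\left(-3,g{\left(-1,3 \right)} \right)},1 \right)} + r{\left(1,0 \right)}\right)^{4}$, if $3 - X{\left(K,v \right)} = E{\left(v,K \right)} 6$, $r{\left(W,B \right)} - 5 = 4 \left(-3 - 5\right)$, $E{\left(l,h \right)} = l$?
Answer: $50625$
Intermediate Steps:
$x{\left(j,L \right)} = 6 + L$
$r{\left(W,B \right)} = -27$ ($r{\left(W,B \right)} = 5 + 4 \left(-3 - 5\right) = 5 + 4 \left(-8\right) = 5 - 32 = -27$)
$X{\left(K,v \right)} = 3 - 6 v$ ($X{\left(K,v \right)} = 3 - v 6 = 3 - 6 v$)
$\left(- 4 X{\left(x{\left(-3,g{\left(-1,3 \right)} \right)},1 \right)} + r{\left(1,0 \right)}\right)^{4} = \left(- 4 \left(3 - 6\right) - 27\right)^{4} = \left(\left(-4\right) \left(-3\right) - 27\right)^{4} = \left(12 - 27\right)^{4} = \left(-15\right)^{4} = 50625$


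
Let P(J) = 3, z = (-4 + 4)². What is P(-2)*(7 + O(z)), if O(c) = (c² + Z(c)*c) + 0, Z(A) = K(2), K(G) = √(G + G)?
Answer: 21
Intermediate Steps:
z = 0 (z = 0² = 0)
K(G) = √2*√G (K(G) = √(2*G) = √2*√G)
Z(A) = 2 (Z(A) = √2*√2 = 2)
O(c) = c² + 2*c (O(c) = (c² + 2*c) + 0 = c² + 2*c)
P(-2)*(7 + O(z)) = 3*(7 + 0*(2 + 0)) = 3*(7 + 0*2) = 3*(7 + 0) = 3*7 = 21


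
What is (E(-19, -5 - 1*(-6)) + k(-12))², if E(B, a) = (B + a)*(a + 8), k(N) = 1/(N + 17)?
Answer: 654481/25 ≈ 26179.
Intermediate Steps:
k(N) = 1/(17 + N)
E(B, a) = (8 + a)*(B + a) (E(B, a) = (B + a)*(8 + a) = (8 + a)*(B + a))
(E(-19, -5 - 1*(-6)) + k(-12))² = (((-5 - 1*(-6))² + 8*(-19) + 8*(-5 - 1*(-6)) - 19*(-5 - 1*(-6))) + 1/(17 - 12))² = (((-5 + 6)² - 152 + 8*(-5 + 6) - 19*(-5 + 6)) + 1/5)² = ((1² - 152 + 8*1 - 19*1) + ⅕)² = ((1 - 152 + 8 - 19) + ⅕)² = (-162 + ⅕)² = (-809/5)² = 654481/25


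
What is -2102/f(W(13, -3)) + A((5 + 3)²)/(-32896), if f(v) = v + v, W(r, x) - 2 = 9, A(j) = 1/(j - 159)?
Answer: -3284501109/34376320 ≈ -95.545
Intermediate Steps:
A(j) = 1/(-159 + j)
W(r, x) = 11 (W(r, x) = 2 + 9 = 11)
f(v) = 2*v
-2102/f(W(13, -3)) + A((5 + 3)²)/(-32896) = -2102/(2*11) + 1/(-159 + (5 + 3)²*(-32896)) = -2102/22 - 1/32896/(-159 + 8²) = -2102*1/22 - 1/32896/(-159 + 64) = -1051/11 - 1/32896/(-95) = -1051/11 - 1/95*(-1/32896) = -1051/11 + 1/3125120 = -3284501109/34376320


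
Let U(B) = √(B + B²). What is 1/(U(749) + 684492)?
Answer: 114082/78088122719 - 5*√22470/468528736314 ≈ 1.4593e-6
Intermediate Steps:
1/(U(749) + 684492) = 1/(√(749*(1 + 749)) + 684492) = 1/(√(749*750) + 684492) = 1/(√561750 + 684492) = 1/(5*√22470 + 684492) = 1/(684492 + 5*√22470)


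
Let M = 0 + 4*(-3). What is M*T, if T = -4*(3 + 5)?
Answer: 384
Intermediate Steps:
T = -32 (T = -4*8 = -32)
M = -12 (M = 0 - 12 = -12)
M*T = -12*(-32) = 384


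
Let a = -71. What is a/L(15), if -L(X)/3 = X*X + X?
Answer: 71/720 ≈ 0.098611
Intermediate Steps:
L(X) = -3*X - 3*X**2 (L(X) = -3*(X*X + X) = -3*(X**2 + X) = -3*(X + X**2) = -3*X - 3*X**2)
a/L(15) = -71*(-1/(45*(1 + 15))) = -71/((-3*15*16)) = -71/(-720) = -71*(-1/720) = 71/720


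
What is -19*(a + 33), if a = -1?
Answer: -608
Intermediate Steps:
-19*(a + 33) = -19*(-1 + 33) = -19*32 = -608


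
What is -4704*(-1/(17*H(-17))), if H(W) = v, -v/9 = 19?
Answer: -1568/969 ≈ -1.6182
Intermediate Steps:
v = -171 (v = -9*19 = -171)
H(W) = -171
-4704*(-1/(17*H(-17))) = -4704/((-171*(-17))) = -4704/2907 = -4704*1/2907 = -1568/969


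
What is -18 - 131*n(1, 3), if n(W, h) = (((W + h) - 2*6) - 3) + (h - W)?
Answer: 1161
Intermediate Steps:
n(W, h) = -15 + 2*h (n(W, h) = (((W + h) - 12) - 3) + (h - W) = ((-12 + W + h) - 3) + (h - W) = (-15 + W + h) + (h - W) = -15 + 2*h)
-18 - 131*n(1, 3) = -18 - 131*(-15 + 2*3) = -18 - 131*(-15 + 6) = -18 - 131*(-9) = -18 + 1179 = 1161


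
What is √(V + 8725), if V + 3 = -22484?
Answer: I*√13762 ≈ 117.31*I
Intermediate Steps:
V = -22487 (V = -3 - 22484 = -22487)
√(V + 8725) = √(-22487 + 8725) = √(-13762) = I*√13762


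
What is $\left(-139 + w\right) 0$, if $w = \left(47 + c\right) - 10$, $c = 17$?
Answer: $0$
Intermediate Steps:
$w = 54$ ($w = \left(47 + 17\right) - 10 = 64 - 10 = 54$)
$\left(-139 + w\right) 0 = \left(-139 + 54\right) 0 = \left(-85\right) 0 = 0$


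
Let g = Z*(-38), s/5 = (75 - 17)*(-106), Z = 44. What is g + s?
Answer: -32412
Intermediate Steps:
s = -30740 (s = 5*((75 - 17)*(-106)) = 5*(58*(-106)) = 5*(-6148) = -30740)
g = -1672 (g = 44*(-38) = -1672)
g + s = -1672 - 30740 = -32412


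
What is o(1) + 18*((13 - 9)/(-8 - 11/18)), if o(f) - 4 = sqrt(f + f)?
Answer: -676/155 + sqrt(2) ≈ -2.9471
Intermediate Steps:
o(f) = 4 + sqrt(2)*sqrt(f) (o(f) = 4 + sqrt(f + f) = 4 + sqrt(2*f) = 4 + sqrt(2)*sqrt(f))
o(1) + 18*((13 - 9)/(-8 - 11/18)) = (4 + sqrt(2)*sqrt(1)) + 18*((13 - 9)/(-8 - 11/18)) = (4 + sqrt(2)*1) + 18*(4/(-8 - 11*1/18)) = (4 + sqrt(2)) + 18*(4/(-8 - 11/18)) = (4 + sqrt(2)) + 18*(4/(-155/18)) = (4 + sqrt(2)) + 18*(4*(-18/155)) = (4 + sqrt(2)) + 18*(-72/155) = (4 + sqrt(2)) - 1296/155 = -676/155 + sqrt(2)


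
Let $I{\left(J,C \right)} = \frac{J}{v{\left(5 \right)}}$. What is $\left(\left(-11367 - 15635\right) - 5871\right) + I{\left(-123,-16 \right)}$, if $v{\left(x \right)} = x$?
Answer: $- \frac{164488}{5} \approx -32898.0$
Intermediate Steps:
$I{\left(J,C \right)} = \frac{J}{5}$
$\left(\left(-11367 - 15635\right) - 5871\right) + I{\left(-123,-16 \right)} = \left(\left(-11367 - 15635\right) - 5871\right) + \frac{1}{5} \left(-123\right) = \left(-27002 - 5871\right) - \frac{123}{5} = -32873 - \frac{123}{5} = - \frac{164488}{5}$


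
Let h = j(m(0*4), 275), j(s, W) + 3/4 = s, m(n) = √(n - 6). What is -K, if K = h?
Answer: ¾ - I*√6 ≈ 0.75 - 2.4495*I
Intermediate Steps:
m(n) = √(-6 + n)
j(s, W) = -¾ + s
h = -¾ + I*√6 (h = -¾ + √(-6 + 0*4) = -¾ + √(-6 + 0) = -¾ + √(-6) = -¾ + I*√6 ≈ -0.75 + 2.4495*I)
K = -¾ + I*√6 ≈ -0.75 + 2.4495*I
-K = -(-¾ + I*√6) = ¾ - I*√6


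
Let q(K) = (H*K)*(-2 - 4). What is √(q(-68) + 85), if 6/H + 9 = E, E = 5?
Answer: I*√527 ≈ 22.956*I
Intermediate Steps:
H = -3/2 (H = 6/(-9 + 5) = 6/(-4) = 6*(-¼) = -3/2 ≈ -1.5000)
q(K) = 9*K (q(K) = (-3*K/2)*(-2 - 4) = -3*K/2*(-6) = 9*K)
√(q(-68) + 85) = √(9*(-68) + 85) = √(-612 + 85) = √(-527) = I*√527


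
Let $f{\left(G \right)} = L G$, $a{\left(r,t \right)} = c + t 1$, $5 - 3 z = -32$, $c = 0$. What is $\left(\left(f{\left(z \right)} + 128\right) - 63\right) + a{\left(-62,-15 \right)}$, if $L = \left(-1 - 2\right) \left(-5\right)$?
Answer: $235$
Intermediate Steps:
$z = \frac{37}{3}$ ($z = \frac{5}{3} - - \frac{32}{3} = \frac{5}{3} + \frac{32}{3} = \frac{37}{3} \approx 12.333$)
$L = 15$ ($L = \left(-3\right) \left(-5\right) = 15$)
$a{\left(r,t \right)} = t$ ($a{\left(r,t \right)} = 0 + t 1 = 0 + t = t$)
$f{\left(G \right)} = 15 G$
$\left(\left(f{\left(z \right)} + 128\right) - 63\right) + a{\left(-62,-15 \right)} = \left(\left(15 \cdot \frac{37}{3} + 128\right) - 63\right) - 15 = \left(\left(185 + 128\right) - 63\right) - 15 = \left(313 - 63\right) - 15 = 250 - 15 = 235$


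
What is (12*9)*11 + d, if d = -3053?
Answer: -1865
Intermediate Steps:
(12*9)*11 + d = (12*9)*11 - 3053 = 108*11 - 3053 = 1188 - 3053 = -1865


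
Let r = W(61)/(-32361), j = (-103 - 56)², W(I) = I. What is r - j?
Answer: -818118502/32361 ≈ -25281.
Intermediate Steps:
j = 25281 (j = (-159)² = 25281)
r = -61/32361 (r = 61/(-32361) = 61*(-1/32361) = -61/32361 ≈ -0.0018850)
r - j = -61/32361 - 1*25281 = -61/32361 - 25281 = -818118502/32361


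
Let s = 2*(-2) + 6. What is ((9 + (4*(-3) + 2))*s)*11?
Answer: -22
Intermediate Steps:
s = 2 (s = -4 + 6 = 2)
((9 + (4*(-3) + 2))*s)*11 = ((9 + (4*(-3) + 2))*2)*11 = ((9 + (-12 + 2))*2)*11 = ((9 - 10)*2)*11 = -1*2*11 = -2*11 = -22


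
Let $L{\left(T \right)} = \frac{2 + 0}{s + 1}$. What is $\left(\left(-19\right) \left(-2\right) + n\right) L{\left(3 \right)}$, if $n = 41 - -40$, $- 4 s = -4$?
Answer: $119$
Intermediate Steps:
$s = 1$ ($s = \left(- \frac{1}{4}\right) \left(-4\right) = 1$)
$n = 81$ ($n = 41 + 40 = 81$)
$L{\left(T \right)} = 1$ ($L{\left(T \right)} = \frac{2 + 0}{1 + 1} = \frac{2}{2} = 2 \cdot \frac{1}{2} = 1$)
$\left(\left(-19\right) \left(-2\right) + n\right) L{\left(3 \right)} = \left(\left(-19\right) \left(-2\right) + 81\right) 1 = \left(38 + 81\right) 1 = 119 \cdot 1 = 119$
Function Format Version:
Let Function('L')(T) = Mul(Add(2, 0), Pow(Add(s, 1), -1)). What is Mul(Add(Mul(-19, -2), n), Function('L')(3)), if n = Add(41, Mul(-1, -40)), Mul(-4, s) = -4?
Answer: 119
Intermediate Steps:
s = 1 (s = Mul(Rational(-1, 4), -4) = 1)
n = 81 (n = Add(41, 40) = 81)
Function('L')(T) = 1 (Function('L')(T) = Mul(Add(2, 0), Pow(Add(1, 1), -1)) = Mul(2, Pow(2, -1)) = Mul(2, Rational(1, 2)) = 1)
Mul(Add(Mul(-19, -2), n), Function('L')(3)) = Mul(Add(Mul(-19, -2), 81), 1) = Mul(Add(38, 81), 1) = Mul(119, 1) = 119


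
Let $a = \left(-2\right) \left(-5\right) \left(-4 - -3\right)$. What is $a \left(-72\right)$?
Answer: $720$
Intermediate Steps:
$a = -10$ ($a = 10 \left(-4 + 3\right) = 10 \left(-1\right) = -10$)
$a \left(-72\right) = \left(-10\right) \left(-72\right) = 720$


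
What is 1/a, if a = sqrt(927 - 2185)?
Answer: -I*sqrt(1258)/1258 ≈ -0.028194*I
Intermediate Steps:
a = I*sqrt(1258) (a = sqrt(-1258) = I*sqrt(1258) ≈ 35.468*I)
1/a = 1/(I*sqrt(1258)) = -I*sqrt(1258)/1258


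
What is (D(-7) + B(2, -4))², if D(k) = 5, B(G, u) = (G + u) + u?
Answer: 1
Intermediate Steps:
B(G, u) = G + 2*u
(D(-7) + B(2, -4))² = (5 + (2 + 2*(-4)))² = (5 + (2 - 8))² = (5 - 6)² = (-1)² = 1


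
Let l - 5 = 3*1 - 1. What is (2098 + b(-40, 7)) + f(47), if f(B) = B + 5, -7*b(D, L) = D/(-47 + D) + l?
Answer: 1308701/609 ≈ 2148.9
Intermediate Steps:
l = 7 (l = 5 + (3*1 - 1) = 5 + (3 - 1) = 5 + 2 = 7)
b(D, L) = -1 - D/(7*(-47 + D)) (b(D, L) = -(D/(-47 + D) + 7)/7 = -(7 + D/(-47 + D))/7 = -1 - D/(7*(-47 + D)))
f(B) = 5 + B
(2098 + b(-40, 7)) + f(47) = (2098 + (329 - 8*(-40))/(7*(-47 - 40))) + (5 + 47) = (2098 + (⅐)*(329 + 320)/(-87)) + 52 = (2098 + (⅐)*(-1/87)*649) + 52 = (2098 - 649/609) + 52 = 1277033/609 + 52 = 1308701/609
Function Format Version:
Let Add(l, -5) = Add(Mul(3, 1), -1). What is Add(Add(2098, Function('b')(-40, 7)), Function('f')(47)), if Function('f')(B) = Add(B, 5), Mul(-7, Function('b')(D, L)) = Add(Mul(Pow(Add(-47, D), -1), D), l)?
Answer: Rational(1308701, 609) ≈ 2148.9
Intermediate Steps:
l = 7 (l = Add(5, Add(Mul(3, 1), -1)) = Add(5, Add(3, -1)) = Add(5, 2) = 7)
Function('b')(D, L) = Add(-1, Mul(Rational(-1, 7), D, Pow(Add(-47, D), -1))) (Function('b')(D, L) = Mul(Rational(-1, 7), Add(Mul(Pow(Add(-47, D), -1), D), 7)) = Mul(Rational(-1, 7), Add(Mul(D, Pow(Add(-47, D), -1)), 7)) = Mul(Rational(-1, 7), Add(7, Mul(D, Pow(Add(-47, D), -1)))) = Add(-1, Mul(Rational(-1, 7), D, Pow(Add(-47, D), -1))))
Function('f')(B) = Add(5, B)
Add(Add(2098, Function('b')(-40, 7)), Function('f')(47)) = Add(Add(2098, Mul(Rational(1, 7), Pow(Add(-47, -40), -1), Add(329, Mul(-8, -40)))), Add(5, 47)) = Add(Add(2098, Mul(Rational(1, 7), Pow(-87, -1), Add(329, 320))), 52) = Add(Add(2098, Mul(Rational(1, 7), Rational(-1, 87), 649)), 52) = Add(Add(2098, Rational(-649, 609)), 52) = Add(Rational(1277033, 609), 52) = Rational(1308701, 609)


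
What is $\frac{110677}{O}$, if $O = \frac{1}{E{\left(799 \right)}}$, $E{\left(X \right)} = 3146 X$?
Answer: $278203683758$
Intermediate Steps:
$O = \frac{1}{2513654}$ ($O = \frac{1}{3146 \cdot 799} = \frac{1}{2513654} \approx 3.9783 \cdot 10^{-7}$)
$\frac{110677}{O} = 110677 \frac{1}{\frac{1}{2513654}} = 110677 \cdot 2513654 = 278203683758$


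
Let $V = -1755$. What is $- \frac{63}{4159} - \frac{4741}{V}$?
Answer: $\frac{19607254}{7299045} \approx 2.6863$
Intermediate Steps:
$- \frac{63}{4159} - \frac{4741}{V} = - \frac{63}{4159} - \frac{4741}{-1755} = \left(-63\right) \frac{1}{4159} - - \frac{4741}{1755} = - \frac{63}{4159} + \frac{4741}{1755} = \frac{19607254}{7299045}$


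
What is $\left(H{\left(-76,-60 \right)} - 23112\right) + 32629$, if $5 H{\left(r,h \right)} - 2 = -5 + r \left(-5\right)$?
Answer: $\frac{47962}{5} \approx 9592.4$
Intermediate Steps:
$H{\left(r,h \right)} = - \frac{3}{5} - r$ ($H{\left(r,h \right)} = \frac{2}{5} + \frac{-5 + r \left(-5\right)}{5} = \frac{2}{5} + \frac{-5 - 5 r}{5} = \frac{2}{5} - \left(1 + r\right) = - \frac{3}{5} - r$)
$\left(H{\left(-76,-60 \right)} - 23112\right) + 32629 = \left(\left(- \frac{3}{5} - -76\right) - 23112\right) + 32629 = \left(\left(- \frac{3}{5} + 76\right) - 23112\right) + 32629 = \left(\frac{377}{5} - 23112\right) + 32629 = - \frac{115183}{5} + 32629 = \frac{47962}{5}$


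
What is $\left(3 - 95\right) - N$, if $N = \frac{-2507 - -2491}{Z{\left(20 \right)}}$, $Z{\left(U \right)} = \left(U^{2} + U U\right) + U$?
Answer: $- \frac{18856}{205} \approx -91.98$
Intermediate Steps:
$Z{\left(U \right)} = U + 2 U^{2}$ ($Z{\left(U \right)} = \left(U^{2} + U^{2}\right) + U = 2 U^{2} + U = U + 2 U^{2}$)
$N = - \frac{4}{205}$ ($N = \frac{-2507 - -2491}{20 \left(1 + 2 \cdot 20\right)} = \frac{-2507 + 2491}{20 \left(1 + 40\right)} = - \frac{16}{20 \cdot 41} = - \frac{16}{820} = \left(-16\right) \frac{1}{820} = - \frac{4}{205} \approx -0.019512$)
$\left(3 - 95\right) - N = \left(3 - 95\right) - - \frac{4}{205} = \left(3 - 95\right) + \frac{4}{205} = -92 + \frac{4}{205} = - \frac{18856}{205}$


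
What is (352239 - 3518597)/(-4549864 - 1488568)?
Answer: 1583179/3019216 ≈ 0.52437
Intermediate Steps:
(352239 - 3518597)/(-4549864 - 1488568) = -3166358/(-6038432) = -3166358*(-1/6038432) = 1583179/3019216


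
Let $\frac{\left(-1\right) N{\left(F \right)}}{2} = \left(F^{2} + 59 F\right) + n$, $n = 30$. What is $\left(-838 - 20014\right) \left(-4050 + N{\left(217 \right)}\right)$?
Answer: $2583437688$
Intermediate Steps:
$N{\left(F \right)} = -60 - 118 F - 2 F^{2}$ ($N{\left(F \right)} = - 2 \left(\left(F^{2} + 59 F\right) + 30\right) = - 2 \left(30 + F^{2} + 59 F\right) = -60 - 118 F - 2 F^{2}$)
$\left(-838 - 20014\right) \left(-4050 + N{\left(217 \right)}\right) = \left(-838 - 20014\right) \left(-4050 - \left(25666 + 94178\right)\right) = - 20852 \left(-4050 - 119844\right) = \left(-20852\right) \left(-123894\right) = 2583437688$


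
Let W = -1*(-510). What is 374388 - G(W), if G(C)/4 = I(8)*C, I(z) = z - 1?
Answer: 360108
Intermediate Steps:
I(z) = -1 + z
W = 510
G(C) = 28*C (G(C) = 4*((-1 + 8)*C) = 4*(7*C) = 28*C)
374388 - G(W) = 374388 - 28*510 = 374388 - 1*14280 = 374388 - 14280 = 360108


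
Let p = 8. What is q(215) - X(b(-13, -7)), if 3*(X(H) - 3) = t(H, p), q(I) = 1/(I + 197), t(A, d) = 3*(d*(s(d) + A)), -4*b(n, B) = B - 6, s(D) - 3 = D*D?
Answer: -232779/412 ≈ -565.00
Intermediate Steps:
s(D) = 3 + D**2 (s(D) = 3 + D*D = 3 + D**2)
b(n, B) = 3/2 - B/4 (b(n, B) = -(B - 6)/4 = -(-6 + B)/4 = 3/2 - B/4)
t(A, d) = 3*d*(3 + A + d**2) (t(A, d) = 3*(d*((3 + d**2) + A)) = 3*(d*(3 + A + d**2)) = 3*d*(3 + A + d**2))
q(I) = 1/(197 + I)
X(H) = 539 + 8*H (X(H) = 3 + (3*8*(3 + H + 8**2))/3 = 3 + (3*8*(3 + H + 64))/3 = 3 + (3*8*(67 + H))/3 = 3 + (1608 + 24*H)/3 = 3 + (536 + 8*H) = 539 + 8*H)
q(215) - X(b(-13, -7)) = 1/(197 + 215) - (539 + 8*(3/2 - 1/4*(-7))) = 1/412 - (539 + 8*(3/2 + 7/4)) = 1/412 - (539 + 8*(13/4)) = 1/412 - (539 + 26) = 1/412 - 1*565 = 1/412 - 565 = -232779/412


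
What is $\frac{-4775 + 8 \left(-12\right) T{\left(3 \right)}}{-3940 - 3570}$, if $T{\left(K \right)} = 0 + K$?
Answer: $\frac{5063}{7510} \approx 0.67417$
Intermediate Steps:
$T{\left(K \right)} = K$
$\frac{-4775 + 8 \left(-12\right) T{\left(3 \right)}}{-3940 - 3570} = \frac{-4775 + 8 \left(-12\right) 3}{-3940 - 3570} = \frac{-4775 - 288}{-7510} = \left(-4775 - 288\right) \left(- \frac{1}{7510}\right) = \left(-5063\right) \left(- \frac{1}{7510}\right) = \frac{5063}{7510}$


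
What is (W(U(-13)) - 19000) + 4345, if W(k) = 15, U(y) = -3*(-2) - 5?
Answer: -14640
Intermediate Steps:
U(y) = 1 (U(y) = 6 - 5 = 1)
(W(U(-13)) - 19000) + 4345 = (15 - 19000) + 4345 = -18985 + 4345 = -14640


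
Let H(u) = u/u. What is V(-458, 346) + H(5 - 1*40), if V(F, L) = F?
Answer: -457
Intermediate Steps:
H(u) = 1
V(-458, 346) + H(5 - 1*40) = -458 + 1 = -457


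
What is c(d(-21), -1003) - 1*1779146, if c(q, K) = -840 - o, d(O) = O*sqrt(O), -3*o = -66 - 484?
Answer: -5340508/3 ≈ -1.7802e+6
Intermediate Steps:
o = 550/3 (o = -(-66 - 484)/3 = -1/3*(-550) = 550/3 ≈ 183.33)
d(O) = O**(3/2)
c(q, K) = -3070/3 (c(q, K) = -840 - 1*550/3 = -840 - 550/3 = -3070/3)
c(d(-21), -1003) - 1*1779146 = -3070/3 - 1*1779146 = -3070/3 - 1779146 = -5340508/3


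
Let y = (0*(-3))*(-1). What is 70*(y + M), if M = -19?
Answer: -1330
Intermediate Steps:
y = 0 (y = 0*(-1) = 0)
70*(y + M) = 70*(0 - 19) = 70*(-19) = -1330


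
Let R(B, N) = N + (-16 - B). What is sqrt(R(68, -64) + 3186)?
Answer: 7*sqrt(62) ≈ 55.118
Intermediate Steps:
R(B, N) = -16 + N - B
sqrt(R(68, -64) + 3186) = sqrt((-16 - 64 - 1*68) + 3186) = sqrt((-16 - 64 - 68) + 3186) = sqrt(-148 + 3186) = sqrt(3038) = 7*sqrt(62)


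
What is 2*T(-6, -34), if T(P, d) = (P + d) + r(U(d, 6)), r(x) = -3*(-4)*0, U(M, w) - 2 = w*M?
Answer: -80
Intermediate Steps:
U(M, w) = 2 + M*w (U(M, w) = 2 + w*M = 2 + M*w)
r(x) = 0 (r(x) = 12*0 = 0)
T(P, d) = P + d (T(P, d) = (P + d) + 0 = P + d)
2*T(-6, -34) = 2*(-6 - 34) = 2*(-40) = -80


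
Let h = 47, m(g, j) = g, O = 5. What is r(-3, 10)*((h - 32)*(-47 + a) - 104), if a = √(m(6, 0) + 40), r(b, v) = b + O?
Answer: -1618 + 30*√46 ≈ -1414.5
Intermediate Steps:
r(b, v) = 5 + b (r(b, v) = b + 5 = 5 + b)
a = √46 (a = √(6 + 40) = √46 ≈ 6.7823)
r(-3, 10)*((h - 32)*(-47 + a) - 104) = (5 - 3)*((47 - 32)*(-47 + √46) - 104) = 2*(15*(-47 + √46) - 104) = 2*((-705 + 15*√46) - 104) = 2*(-809 + 15*√46) = -1618 + 30*√46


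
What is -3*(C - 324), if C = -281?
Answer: 1815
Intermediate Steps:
-3*(C - 324) = -3*(-281 - 324) = -3*(-605) = 1815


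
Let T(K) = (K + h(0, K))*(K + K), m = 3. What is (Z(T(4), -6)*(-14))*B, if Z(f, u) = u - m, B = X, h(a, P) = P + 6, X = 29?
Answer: 3654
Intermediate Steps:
h(a, P) = 6 + P
T(K) = 2*K*(6 + 2*K) (T(K) = (K + (6 + K))*(K + K) = (6 + 2*K)*(2*K) = 2*K*(6 + 2*K))
B = 29
Z(f, u) = -3 + u (Z(f, u) = u - 1*3 = u - 3 = -3 + u)
(Z(T(4), -6)*(-14))*B = ((-3 - 6)*(-14))*29 = -9*(-14)*29 = 126*29 = 3654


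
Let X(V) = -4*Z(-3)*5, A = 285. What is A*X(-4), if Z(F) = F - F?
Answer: 0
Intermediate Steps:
Z(F) = 0
X(V) = 0 (X(V) = -4*0*5 = 0*5 = 0)
A*X(-4) = 285*0 = 0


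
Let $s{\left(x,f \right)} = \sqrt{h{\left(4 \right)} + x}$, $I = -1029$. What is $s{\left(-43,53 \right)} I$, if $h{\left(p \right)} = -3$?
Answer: $- 1029 i \sqrt{46} \approx - 6979.0 i$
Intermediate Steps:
$s{\left(x,f \right)} = \sqrt{-3 + x}$
$s{\left(-43,53 \right)} I = \sqrt{-3 - 43} \left(-1029\right) = \sqrt{-46} \left(-1029\right) = i \sqrt{46} \left(-1029\right) = - 1029 i \sqrt{46}$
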